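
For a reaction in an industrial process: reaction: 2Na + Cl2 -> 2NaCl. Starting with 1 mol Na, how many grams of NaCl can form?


Mole ratio NaCl:Na = 2:2
n(NaCl) = 1 × 2/2 = 1.000 mol
mass = 1.000 × 58.44 = 58.44 g

58.44 g


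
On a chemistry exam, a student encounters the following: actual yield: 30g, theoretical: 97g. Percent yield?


% yield = actual/theoretical × 100
= 30/97 × 100
= 30.93%

30.93%


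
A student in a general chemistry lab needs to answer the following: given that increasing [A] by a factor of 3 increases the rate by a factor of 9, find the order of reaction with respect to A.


rate ∝ [A]^n
3^n = 9 → n = 2
Order in A: 2

2


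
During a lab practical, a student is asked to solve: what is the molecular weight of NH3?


M(NH3) = 1×14.01 + 3×1.008
= 14.01 + 3.02
= 17.03 g/mol

17.03 g/mol


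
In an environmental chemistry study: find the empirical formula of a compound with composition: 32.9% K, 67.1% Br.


Assume 100 g sample. Moles of each element:
  K: 32.9/39.1 = 0.841 mol
  Br: 67.1/79.9 = 0.84 mol
Divide by smallest (0.84):
  K: 0.841/0.84 = 1.0
  Br: 0.84/0.84 = 1.0
Empirical formula: KBr

KBr


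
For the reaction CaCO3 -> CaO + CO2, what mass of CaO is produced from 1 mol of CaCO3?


Mole ratio CaO:CaCO3 = 1:1
n(CaO) = 1 × 1/1 = 1.000 mol
mass = 1.000 × 56.08 = 56.08 g

56.08 g


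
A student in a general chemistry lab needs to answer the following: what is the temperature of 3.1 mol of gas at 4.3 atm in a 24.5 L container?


PV = nRT  (R = 0.08206 L·atm/(mol·K))
T = PV/(nR) = 4.3×24.5/(3.1×0.08206)
= 105.35/0.254386
= 414.13 K

414.13 K


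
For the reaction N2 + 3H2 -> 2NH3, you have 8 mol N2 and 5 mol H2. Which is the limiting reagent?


Mole ratio available / coefficient:
  N2: 8/1 = 8.000
  H2: 5/3 = 1.667
Smaller ratio is limiting.

H2


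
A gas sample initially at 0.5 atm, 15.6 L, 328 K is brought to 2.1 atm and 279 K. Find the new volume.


P1V1/T1 = P2V2/T2
V2 = P1V1T2/(T1P2)
= 0.5×15.6×279/(328×2.1)
= 3.159 L

3.159 L


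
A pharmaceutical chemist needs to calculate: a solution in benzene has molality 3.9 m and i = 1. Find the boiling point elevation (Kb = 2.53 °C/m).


ΔTb = Kb × m × i
= 2.53 × 3.9 × 1
= 9.867 °C

9.867 °C


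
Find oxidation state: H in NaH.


H with a metal (hydride): -1
Oxidation number: -1

-1


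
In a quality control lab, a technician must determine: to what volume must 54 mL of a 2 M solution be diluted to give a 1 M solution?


C1V1 = C2V2
2 × 54 = 1 × V2
V2 = 108/1 = 108.0 mL

108.0 mL


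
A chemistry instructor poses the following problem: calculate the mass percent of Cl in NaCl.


M(NaCl) = 1×22.99 + 1×35.45 = 58.44 g/mol
Mass of Cl = 1 × 35.45 = 35.45 g/mol
% Cl = 35.45/58.44 × 100 = 60.66%

60.66%


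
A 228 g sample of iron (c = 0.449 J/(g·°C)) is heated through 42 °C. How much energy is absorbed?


q = mcΔT = 228 × 0.449 × 42
= 4299.62 J

4299.62 J


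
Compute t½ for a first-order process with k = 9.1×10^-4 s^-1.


t½ = ln2/k = 0.693147/(9.1×10^-4 s^-1)
= 761.7 s

761.7 s


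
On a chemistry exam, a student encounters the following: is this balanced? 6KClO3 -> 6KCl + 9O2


Equation: 6KClO3 -> 6KCl + 9O2
Check atoms: Cl: 6=6, K: 6=6, O: 18=18
Balanced

Yes, balanced


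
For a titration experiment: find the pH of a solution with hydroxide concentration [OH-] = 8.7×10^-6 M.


pOH = -log10([OH-]) = -log10(8.7×10^-6)
= 6 - log10(8.7) = 5.06
pH = 14 - pOH = 14 - 5.06 = 8.94

8.94


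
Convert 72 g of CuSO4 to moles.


M(CuSO4) = 159.62 g/mol
n = mass/M = 72/159.62 = 0.4511 mol

0.4511 mol


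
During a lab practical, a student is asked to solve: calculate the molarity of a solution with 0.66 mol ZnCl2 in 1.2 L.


M = n/V = 0.66/1.2 = 0.550 mol/L

0.550 M


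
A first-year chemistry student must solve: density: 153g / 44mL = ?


ρ = mass/volume
= 153/44
= 3.477 g/mL

3.477 g/mL


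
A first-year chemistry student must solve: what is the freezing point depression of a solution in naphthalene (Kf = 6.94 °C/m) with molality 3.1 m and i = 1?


ΔTf = Kf × m × i
= 6.94 × 3.1 × 1
= 21.514 °C

21.514 °C


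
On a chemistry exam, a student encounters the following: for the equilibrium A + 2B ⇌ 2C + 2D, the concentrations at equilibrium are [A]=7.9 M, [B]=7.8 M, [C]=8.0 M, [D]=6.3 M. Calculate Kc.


Kc = [C]^2[D]^2/([A][B]^2)
= (8.0^2 × 6.3^2)/(7.9^1 × 7.8^2)
= 2540.16/480.636
= 5.285

5.285


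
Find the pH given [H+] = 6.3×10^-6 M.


pH = -log10([H+]) = -log10(6.3×10^-6)
= 6 - log10(6.3)
= 6 - 0.8
= 5.2

5.2


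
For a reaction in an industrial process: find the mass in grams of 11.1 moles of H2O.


M(H2O) = 18.02 g/mol
mass = n × M = 11.1 × 18.02 = 200.02 g

200.02 g


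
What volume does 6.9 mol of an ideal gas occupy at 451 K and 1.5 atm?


PV = nRT  (R = 0.08206 L·atm/(mol·K))
V = nRT/P = 6.9×0.08206×451/1.5
= 170.242 L

170.242 L


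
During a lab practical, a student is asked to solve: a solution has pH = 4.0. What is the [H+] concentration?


[H+] = 10^(-pH) = 10^(-4.0)
= 1.0×10^-4 M

1.0×10^-4 M


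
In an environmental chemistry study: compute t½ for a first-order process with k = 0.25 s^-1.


t½ = ln2/k = 0.693147/(0.25 s^-1)
= 2.773 s

2.773 s


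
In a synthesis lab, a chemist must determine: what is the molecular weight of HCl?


M(HCl) = 1×1.008 + 1×35.45
= 1.01 + 35.45
= 36.46 g/mol

36.46 g/mol


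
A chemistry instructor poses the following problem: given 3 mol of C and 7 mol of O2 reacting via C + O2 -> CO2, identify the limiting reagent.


Mole ratio available / coefficient:
  C: 3/1 = 3.000
  O2: 7/1 = 7.000
Smaller ratio is limiting.

C


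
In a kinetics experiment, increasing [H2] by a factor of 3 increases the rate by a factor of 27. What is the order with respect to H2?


rate ∝ [H2]^n
3^n = 27 → n = 3
Order in H2: 3

3


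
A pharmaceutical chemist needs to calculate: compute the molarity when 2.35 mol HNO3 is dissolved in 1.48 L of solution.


M = n/V = 2.35/1.48 = 1.588 mol/L

1.588 M


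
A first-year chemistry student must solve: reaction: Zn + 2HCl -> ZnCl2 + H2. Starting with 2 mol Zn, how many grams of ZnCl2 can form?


Mole ratio ZnCl2:Zn = 1:1
n(ZnCl2) = 2 × 1/1 = 2.000 mol
mass = 2.000 × 136.28 = 272.56 g

272.56 g


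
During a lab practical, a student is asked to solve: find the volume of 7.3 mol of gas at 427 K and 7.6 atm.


PV = nRT  (R = 0.08206 L·atm/(mol·K))
V = nRT/P = 7.3×0.08206×427/7.6
= 33.656 L

33.656 L


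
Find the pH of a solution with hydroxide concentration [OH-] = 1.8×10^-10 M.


pOH = -log10([OH-]) = -log10(1.8×10^-10)
= 10 - log10(1.8) = 9.74
pH = 14 - pOH = 14 - 9.74 = 4.26

4.26


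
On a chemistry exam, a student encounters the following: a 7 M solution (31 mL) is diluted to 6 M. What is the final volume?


C1V1 = C2V2
7 × 31 = 6 × V2
V2 = 217/6 = 36.17 mL

36.17 mL


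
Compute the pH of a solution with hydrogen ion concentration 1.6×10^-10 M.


pH = -log10([H+]) = -log10(1.6×10^-10)
= 10 - log10(1.6)
= 10 - 0.2
= 9.8

9.8


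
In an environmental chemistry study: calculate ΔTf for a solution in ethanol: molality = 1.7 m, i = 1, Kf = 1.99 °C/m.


ΔTf = Kf × m × i
= 1.99 × 1.7 × 1
= 3.383 °C

3.383 °C


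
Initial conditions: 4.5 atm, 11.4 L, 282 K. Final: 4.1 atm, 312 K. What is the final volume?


P1V1/T1 = P2V2/T2
V2 = P1V1T2/(T1P2)
= 4.5×11.4×312/(282×4.1)
= 13.843 L

13.843 L


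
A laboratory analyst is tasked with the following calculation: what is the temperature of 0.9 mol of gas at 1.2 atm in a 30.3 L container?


PV = nRT  (R = 0.08206 L·atm/(mol·K))
T = PV/(nR) = 1.2×30.3/(0.9×0.08206)
= 36.36/0.073854
= 492.32 K

492.32 K


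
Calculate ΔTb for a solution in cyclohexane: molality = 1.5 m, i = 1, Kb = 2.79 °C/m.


ΔTb = Kb × m × i
= 2.79 × 1.5 × 1
= 4.185 °C

4.185 °C


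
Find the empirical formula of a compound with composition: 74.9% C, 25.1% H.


Assume 100 g sample. Moles of each element:
  C: 74.9/12.01 = 6.236 mol
  H: 25.1/1.008 = 24.901 mol
Divide by smallest (6.236):
  C: 6.236/6.236 = 1.0
  H: 24.901/6.236 = 3.99
Empirical formula: CH4

CH4


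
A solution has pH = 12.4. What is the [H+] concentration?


[H+] = 10^(-pH) = 10^(-12.4)
= 3.98×10^-13 M

3.98×10^-13 M


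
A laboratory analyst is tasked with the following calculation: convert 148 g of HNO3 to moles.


M(HNO3) = 63.02 g/mol
n = mass/M = 148/63.02 = 2.3485 mol

2.3485 mol


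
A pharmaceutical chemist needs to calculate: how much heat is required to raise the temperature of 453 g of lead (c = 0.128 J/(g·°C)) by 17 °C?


q = mcΔT = 453 × 0.128 × 17
= 985.73 J

985.73 J


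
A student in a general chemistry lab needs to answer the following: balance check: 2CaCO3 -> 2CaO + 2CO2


Equation: 2CaCO3 -> 2CaO + 2CO2
Check atoms: C: 2=2, Ca: 2=2, O: 6=6
Balanced

Yes, balanced


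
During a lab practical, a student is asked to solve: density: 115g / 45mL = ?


ρ = mass/volume
= 115/45
= 2.556 g/mL

2.556 g/mL


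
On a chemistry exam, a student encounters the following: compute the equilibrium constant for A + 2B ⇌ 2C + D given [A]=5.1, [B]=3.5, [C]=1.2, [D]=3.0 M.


Kc = [C]^2[D]/([A][B]^2)
= (1.2^2 × 3.0^1)/(5.1^1 × 3.5^2)
= 4.32/62.475
= 0.06915

0.06915


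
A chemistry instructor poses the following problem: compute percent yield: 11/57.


% yield = actual/theoretical × 100
= 11/57 × 100
= 19.3%

19.3%


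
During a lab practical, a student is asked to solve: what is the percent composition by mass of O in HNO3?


M(HNO3) = 1×1.008 + 1×14.01 + 3×16.0 = 63.018 g/mol
Mass of O = 3 × 16.0 = 48.00 g/mol
% O = 48.00/63.018 × 100 = 76.17%

76.17%


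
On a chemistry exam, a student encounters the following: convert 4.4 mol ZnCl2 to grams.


M(ZnCl2) = 136.28 g/mol
mass = n × M = 4.4 × 136.28 = 599.63 g

599.63 g


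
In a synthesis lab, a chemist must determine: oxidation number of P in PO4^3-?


x + 4(-2) = -3, so x = +5
Oxidation number: +5

+5


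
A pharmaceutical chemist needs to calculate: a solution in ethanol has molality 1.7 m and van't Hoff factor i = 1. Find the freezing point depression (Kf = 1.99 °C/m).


ΔTf = Kf × m × i
= 1.99 × 1.7 × 1
= 3.383 °C

3.383 °C


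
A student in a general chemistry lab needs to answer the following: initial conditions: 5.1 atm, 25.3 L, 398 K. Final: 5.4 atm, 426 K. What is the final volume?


P1V1/T1 = P2V2/T2
V2 = P1V1T2/(T1P2)
= 5.1×25.3×426/(398×5.4)
= 25.575 L

25.575 L


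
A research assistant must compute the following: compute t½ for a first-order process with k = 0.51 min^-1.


t½ = ln2/k = 0.693147/(0.51 min^-1)
= 1.359 min

1.359 min


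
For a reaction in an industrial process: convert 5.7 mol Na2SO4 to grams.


M(Na2SO4) = 142.05 g/mol
mass = n × M = 5.7 × 142.05 = 809.69 g

809.69 g


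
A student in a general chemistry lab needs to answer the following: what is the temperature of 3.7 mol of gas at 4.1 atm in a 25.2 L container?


PV = nRT  (R = 0.08206 L·atm/(mol·K))
T = PV/(nR) = 4.1×25.2/(3.7×0.08206)
= 103.32/0.303622
= 340.29 K

340.29 K


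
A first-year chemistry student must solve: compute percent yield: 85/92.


% yield = actual/theoretical × 100
= 85/92 × 100
= 92.39%

92.39%


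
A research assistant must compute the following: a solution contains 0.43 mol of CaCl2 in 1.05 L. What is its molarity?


M = n/V = 0.43/1.05 = 0.410 mol/L

0.410 M


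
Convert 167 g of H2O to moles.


M(H2O) = 18.02 g/mol
n = mass/M = 167/18.02 = 9.2675 mol

9.2675 mol


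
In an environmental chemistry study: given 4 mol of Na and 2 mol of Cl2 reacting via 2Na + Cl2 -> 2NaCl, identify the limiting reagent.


Mole ratio available / coefficient:
  Na: 4/2 = 2.000
  Cl2: 2/1 = 2.000
Smaller ratio is limiting.

neither (stoichiometric); Na and Cl2 are fully consumed


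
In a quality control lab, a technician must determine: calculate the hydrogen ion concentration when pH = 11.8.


[H+] = 10^(-pH) = 10^(-11.8)
= 1.58×10^-12 M

1.58×10^-12 M


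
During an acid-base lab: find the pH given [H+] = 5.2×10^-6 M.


pH = -log10([H+]) = -log10(5.2×10^-6)
= 6 - log10(5.2)
= 6 - 0.72
= 5.28

5.28


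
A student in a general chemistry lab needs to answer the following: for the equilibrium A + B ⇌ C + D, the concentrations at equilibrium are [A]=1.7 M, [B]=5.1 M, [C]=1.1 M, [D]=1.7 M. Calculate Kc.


Kc = [C][D]/([A][B])
= (1.1^1 × 1.7^1)/(1.7^1 × 5.1^1)
= 1.87/8.67
= 0.2157

0.2157


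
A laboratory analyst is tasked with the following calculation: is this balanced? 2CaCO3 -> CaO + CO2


Equation: 2CaCO3 -> CaO + CO2
Check atoms: C: 2≠1, Ca: 2≠1, O: 6≠3
Not balanced

No, not balanced


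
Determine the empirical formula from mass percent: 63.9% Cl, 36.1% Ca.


Assume 100 g sample. Moles of each element:
  Cl: 63.9/35.45 = 1.803 mol
  Ca: 36.1/40.08 = 0.901 mol
Divide by smallest (0.901):
  Cl: 1.803/0.901 = 2.0
  Ca: 0.901/0.901 = 1.0
Empirical formula: CaCl2

CaCl2


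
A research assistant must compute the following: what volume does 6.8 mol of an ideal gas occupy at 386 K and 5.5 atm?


PV = nRT  (R = 0.08206 L·atm/(mol·K))
V = nRT/P = 6.8×0.08206×386/5.5
= 39.162 L

39.162 L


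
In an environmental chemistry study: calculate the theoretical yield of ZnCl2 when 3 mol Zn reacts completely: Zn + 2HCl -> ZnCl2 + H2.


Mole ratio ZnCl2:Zn = 1:1
n(ZnCl2) = 3 × 1/1 = 3.000 mol
mass = 3.000 × 136.28 = 408.84 g

408.84 g


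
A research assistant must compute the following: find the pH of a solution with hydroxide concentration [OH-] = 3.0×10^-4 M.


pOH = -log10([OH-]) = -log10(3.0×10^-4)
= 4 - log10(3.0) = 3.52
pH = 14 - pOH = 14 - 3.52 = 10.48

10.48


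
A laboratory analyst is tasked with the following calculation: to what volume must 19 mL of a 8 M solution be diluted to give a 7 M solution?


C1V1 = C2V2
8 × 19 = 7 × V2
V2 = 152/7 = 21.71 mL

21.71 mL


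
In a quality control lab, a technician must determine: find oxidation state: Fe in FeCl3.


x + 3(-1) = 0, so x = +3
Oxidation number: +3

+3


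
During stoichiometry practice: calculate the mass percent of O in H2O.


M(H2O) = 2×1.008 + 1×16.0 = 18.016 g/mol
Mass of O = 1 × 16.0 = 16.00 g/mol
% O = 16.00/18.016 × 100 = 88.81%

88.81%


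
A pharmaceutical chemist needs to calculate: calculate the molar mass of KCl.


M(KCl) = 1×39.1 + 1×35.45
= 39.1 + 35.45
= 74.55 g/mol

74.55 g/mol


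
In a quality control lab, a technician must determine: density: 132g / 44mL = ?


ρ = mass/volume
= 132/44
= 3.0 g/mL

3.0 g/mL


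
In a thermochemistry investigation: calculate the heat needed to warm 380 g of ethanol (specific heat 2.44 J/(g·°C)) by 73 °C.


q = mcΔT = 380 × 2.44 × 73
= 67685.60 J

67685.60 J


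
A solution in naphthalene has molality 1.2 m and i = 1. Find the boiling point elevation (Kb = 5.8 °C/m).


ΔTb = Kb × m × i
= 5.8 × 1.2 × 1
= 6.96 °C

6.96 °C


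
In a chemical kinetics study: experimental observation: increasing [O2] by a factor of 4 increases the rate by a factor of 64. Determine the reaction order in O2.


rate ∝ [O2]^n
4^n = 64 → n = 3
Order in O2: 3

3


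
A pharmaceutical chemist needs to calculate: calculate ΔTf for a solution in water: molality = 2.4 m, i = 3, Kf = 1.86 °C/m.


ΔTf = Kf × m × i
= 1.86 × 2.4 × 3
= 13.392 °C

13.392 °C


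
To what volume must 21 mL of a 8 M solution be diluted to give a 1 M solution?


C1V1 = C2V2
8 × 21 = 1 × V2
V2 = 168/1 = 168.0 mL

168.0 mL


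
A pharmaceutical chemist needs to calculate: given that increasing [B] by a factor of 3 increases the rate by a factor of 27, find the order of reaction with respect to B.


rate ∝ [B]^n
3^n = 27 → n = 3
Order in B: 3

3


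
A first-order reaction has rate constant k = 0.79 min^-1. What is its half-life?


t½ = ln2/k = 0.693147/(0.79 min^-1)
= 0.8774 min

0.8774 min


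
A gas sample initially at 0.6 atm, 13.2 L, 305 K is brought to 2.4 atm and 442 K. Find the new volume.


P1V1/T1 = P2V2/T2
V2 = P1V1T2/(T1P2)
= 0.6×13.2×442/(305×2.4)
= 4.782 L

4.782 L


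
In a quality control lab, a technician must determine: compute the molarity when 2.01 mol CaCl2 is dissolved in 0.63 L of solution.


M = n/V = 2.01/0.63 = 3.190 mol/L

3.190 M


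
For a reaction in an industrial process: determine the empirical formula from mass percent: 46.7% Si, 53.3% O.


Assume 100 g sample. Moles of each element:
  Si: 46.7/28.09 = 1.663 mol
  O: 53.3/16.0 = 3.331 mol
Divide by smallest (1.663):
  Si: 1.663/1.663 = 1.0
  O: 3.331/1.663 = 2.0
Empirical formula: SiO2

SiO2


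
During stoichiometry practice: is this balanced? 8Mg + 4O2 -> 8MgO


Equation: 8Mg + 4O2 -> 8MgO
Check atoms: Mg: 8=8, O: 8=8
Balanced

Yes, balanced


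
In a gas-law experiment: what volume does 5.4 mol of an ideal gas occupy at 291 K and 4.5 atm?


PV = nRT  (R = 0.08206 L·atm/(mol·K))
V = nRT/P = 5.4×0.08206×291/4.5
= 28.655 L

28.655 L


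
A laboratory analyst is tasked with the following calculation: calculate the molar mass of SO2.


M(SO2) = 1×32.07 + 2×16.0
= 32.07 + 32.0
= 64.07 g/mol

64.07 g/mol


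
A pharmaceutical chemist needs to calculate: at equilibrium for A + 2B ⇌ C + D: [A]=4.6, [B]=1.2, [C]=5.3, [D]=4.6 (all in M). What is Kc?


Kc = [C][D]/([A][B]^2)
= (5.3^1 × 4.6^1)/(4.6^1 × 1.2^2)
= 24.38/6.624
= 3.681

3.681


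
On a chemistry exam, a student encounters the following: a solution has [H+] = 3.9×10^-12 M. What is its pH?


pH = -log10([H+]) = -log10(3.9×10^-12)
= 12 - log10(3.9)
= 12 - 0.59
= 11.41

11.41


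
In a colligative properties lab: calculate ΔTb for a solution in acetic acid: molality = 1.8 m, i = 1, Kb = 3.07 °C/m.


ΔTb = Kb × m × i
= 3.07 × 1.8 × 1
= 5.526 °C

5.526 °C


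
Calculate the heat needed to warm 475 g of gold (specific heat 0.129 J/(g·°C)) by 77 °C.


q = mcΔT = 475 × 0.129 × 77
= 4718.18 J

4718.18 J


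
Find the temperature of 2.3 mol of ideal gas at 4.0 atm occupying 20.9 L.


PV = nRT  (R = 0.08206 L·atm/(mol·K))
T = PV/(nR) = 4.0×20.9/(2.3×0.08206)
= 83.60/0.188738
= 442.94 K

442.94 K


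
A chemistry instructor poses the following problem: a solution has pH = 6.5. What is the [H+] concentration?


[H+] = 10^(-pH) = 10^(-6.5)
= 3.16×10^-7 M

3.16×10^-7 M


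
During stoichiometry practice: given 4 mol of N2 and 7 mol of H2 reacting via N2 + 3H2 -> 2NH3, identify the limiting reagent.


Mole ratio available / coefficient:
  N2: 4/1 = 4.000
  H2: 7/3 = 2.333
Smaller ratio is limiting.

H2


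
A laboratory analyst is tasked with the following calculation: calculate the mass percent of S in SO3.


M(SO3) = 1×32.07 + 3×16.0 = 80.07 g/mol
Mass of S = 1 × 32.07 = 32.07 g/mol
% S = 32.07/80.07 × 100 = 40.05%

40.05%


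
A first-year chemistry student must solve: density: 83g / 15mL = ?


ρ = mass/volume
= 83/15
= 5.533 g/mL

5.533 g/mL


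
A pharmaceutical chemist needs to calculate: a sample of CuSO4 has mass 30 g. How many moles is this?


M(CuSO4) = 159.62 g/mol
n = mass/M = 30/159.62 = 0.1879 mol

0.1879 mol


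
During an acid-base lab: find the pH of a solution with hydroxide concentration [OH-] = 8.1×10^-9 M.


pOH = -log10([OH-]) = -log10(8.1×10^-9)
= 9 - log10(8.1) = 8.09
pH = 14 - pOH = 14 - 8.09 = 5.91

5.91


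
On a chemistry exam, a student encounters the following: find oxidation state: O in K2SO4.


O is usually -2
Oxidation number: -2

-2


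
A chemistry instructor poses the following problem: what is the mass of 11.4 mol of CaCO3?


M(CaCO3) = 100.09 g/mol
mass = n × M = 11.4 × 100.09 = 1141.03 g

1141.03 g


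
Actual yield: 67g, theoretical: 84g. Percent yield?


% yield = actual/theoretical × 100
= 67/84 × 100
= 79.76%

79.76%


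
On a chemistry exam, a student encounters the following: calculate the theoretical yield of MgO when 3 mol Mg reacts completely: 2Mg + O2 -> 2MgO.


Mole ratio MgO:Mg = 2:2
n(MgO) = 3 × 2/2 = 3.000 mol
mass = 3.000 × 40.31 = 120.93 g

120.93 g


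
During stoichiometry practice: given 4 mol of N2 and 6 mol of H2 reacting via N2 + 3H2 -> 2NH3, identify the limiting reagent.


Mole ratio available / coefficient:
  N2: 4/1 = 4.000
  H2: 6/3 = 2.000
Smaller ratio is limiting.

H2


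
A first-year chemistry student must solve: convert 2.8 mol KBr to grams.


M(KBr) = 119.0 g/mol
mass = n × M = 2.8 × 119.0 = 333.20 g

333.20 g


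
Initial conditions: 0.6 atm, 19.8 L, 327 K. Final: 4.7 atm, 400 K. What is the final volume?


P1V1/T1 = P2V2/T2
V2 = P1V1T2/(T1P2)
= 0.6×19.8×400/(327×4.7)
= 3.092 L

3.092 L


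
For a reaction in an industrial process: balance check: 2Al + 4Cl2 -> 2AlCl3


Equation: 2Al + 4Cl2 -> 2AlCl3
Check atoms: Al: 2=2, Cl: 8≠6
Not balanced

No, not balanced


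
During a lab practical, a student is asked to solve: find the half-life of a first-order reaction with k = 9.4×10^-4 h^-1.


t½ = ln2/k = 0.693147/(9.4×10^-4 h^-1)
= 737.4 h

737.4 h


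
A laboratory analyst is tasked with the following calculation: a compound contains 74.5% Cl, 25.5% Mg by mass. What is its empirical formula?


Assume 100 g sample. Moles of each element:
  Cl: 74.5/35.45 = 2.102 mol
  Mg: 25.5/24.31 = 1.049 mol
Divide by smallest (1.049):
  Cl: 2.102/1.049 = 2.0
  Mg: 1.049/1.049 = 1.0
Empirical formula: MgCl2

MgCl2


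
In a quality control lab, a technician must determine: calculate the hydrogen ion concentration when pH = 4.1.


[H+] = 10^(-pH) = 10^(-4.1)
= 7.94×10^-5 M

7.94×10^-5 M


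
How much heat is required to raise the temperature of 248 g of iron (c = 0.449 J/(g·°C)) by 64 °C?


q = mcΔT = 248 × 0.449 × 64
= 7126.53 J

7126.53 J


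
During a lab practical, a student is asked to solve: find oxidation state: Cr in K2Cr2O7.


2(+1) + 2x + 7(-2) = 0, so x = +6
Oxidation number: +6

+6


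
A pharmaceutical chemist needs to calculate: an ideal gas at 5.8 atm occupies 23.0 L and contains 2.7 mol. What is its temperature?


PV = nRT  (R = 0.08206 L·atm/(mol·K))
T = PV/(nR) = 5.8×23.0/(2.7×0.08206)
= 133.40/0.221562
= 602.09 K

602.09 K


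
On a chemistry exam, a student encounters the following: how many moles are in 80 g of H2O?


M(H2O) = 18.02 g/mol
n = mass/M = 80/18.02 = 4.4395 mol

4.4395 mol


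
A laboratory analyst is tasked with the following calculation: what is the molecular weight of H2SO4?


M(H2SO4) = 2×1.008 + 1×32.07 + 4×16.0
= 2.02 + 32.07 + 64.0
= 98.09 g/mol

98.09 g/mol


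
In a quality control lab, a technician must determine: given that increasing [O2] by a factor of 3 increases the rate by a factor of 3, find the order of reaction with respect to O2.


rate ∝ [O2]^n
3^n = 3 → n = 1
Order in O2: 1

1


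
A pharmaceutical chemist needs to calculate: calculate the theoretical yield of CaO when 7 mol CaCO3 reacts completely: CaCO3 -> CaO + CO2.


Mole ratio CaO:CaCO3 = 1:1
n(CaO) = 7 × 1/1 = 7.000 mol
mass = 7.000 × 56.08 = 392.56 g

392.56 g


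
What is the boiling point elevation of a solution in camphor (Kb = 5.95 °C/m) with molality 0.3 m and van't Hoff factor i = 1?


ΔTb = Kb × m × i
= 5.95 × 0.3 × 1
= 1.785 °C

1.785 °C


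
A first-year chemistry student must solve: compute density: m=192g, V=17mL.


ρ = mass/volume
= 192/17
= 11.294 g/mL

11.294 g/mL


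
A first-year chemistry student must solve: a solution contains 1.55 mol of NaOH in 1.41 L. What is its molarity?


M = n/V = 1.55/1.41 = 1.099 mol/L

1.099 M


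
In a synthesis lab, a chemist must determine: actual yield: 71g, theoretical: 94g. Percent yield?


% yield = actual/theoretical × 100
= 71/94 × 100
= 75.53%

75.53%


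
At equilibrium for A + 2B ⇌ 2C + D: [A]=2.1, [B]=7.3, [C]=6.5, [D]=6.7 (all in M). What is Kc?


Kc = [C]^2[D]/([A][B]^2)
= (6.5^2 × 6.7^1)/(2.1^1 × 7.3^2)
= 283.075/111.909
= 2.530

2.530


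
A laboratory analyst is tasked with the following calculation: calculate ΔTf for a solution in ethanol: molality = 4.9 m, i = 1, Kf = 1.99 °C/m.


ΔTf = Kf × m × i
= 1.99 × 4.9 × 1
= 9.751 °C

9.751 °C


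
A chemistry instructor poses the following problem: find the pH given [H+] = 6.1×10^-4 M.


pH = -log10([H+]) = -log10(6.1×10^-4)
= 4 - log10(6.1)
= 4 - 0.79
= 3.21

3.21


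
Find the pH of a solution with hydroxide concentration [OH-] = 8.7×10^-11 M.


pOH = -log10([OH-]) = -log10(8.7×10^-11)
= 11 - log10(8.7) = 10.06
pH = 14 - pOH = 14 - 10.06 = 3.94

3.94


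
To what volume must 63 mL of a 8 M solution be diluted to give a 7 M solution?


C1V1 = C2V2
8 × 63 = 7 × V2
V2 = 504/7 = 72.0 mL

72.0 mL


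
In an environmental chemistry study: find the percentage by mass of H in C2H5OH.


M(C2H5OH) = 2×12.01 + 6×1.008 + 1×16.0 = 46.068 g/mol
Mass of H = 6 × 1.008 = 6.048 g/mol
% H = 6.048/46.068 × 100 = 13.13%

13.13%


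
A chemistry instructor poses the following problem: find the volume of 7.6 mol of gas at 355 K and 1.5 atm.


PV = nRT  (R = 0.08206 L·atm/(mol·K))
V = nRT/P = 7.6×0.08206×355/1.5
= 147.599 L

147.599 L


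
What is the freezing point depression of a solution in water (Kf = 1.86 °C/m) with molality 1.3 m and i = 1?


ΔTf = Kf × m × i
= 1.86 × 1.3 × 1
= 2.418 °C

2.418 °C


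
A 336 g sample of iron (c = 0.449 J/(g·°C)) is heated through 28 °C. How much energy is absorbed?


q = mcΔT = 336 × 0.449 × 28
= 4224.19 J

4224.19 J


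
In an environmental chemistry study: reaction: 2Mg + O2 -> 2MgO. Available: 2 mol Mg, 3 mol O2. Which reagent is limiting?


Mole ratio available / coefficient:
  Mg: 2/2 = 1.000
  O2: 3/1 = 3.000
Smaller ratio is limiting.

Mg


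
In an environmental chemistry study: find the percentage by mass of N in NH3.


M(NH3) = 1×14.01 + 3×1.008 = 17.034 g/mol
Mass of N = 1 × 14.01 = 14.01 g/mol
% N = 14.01/17.034 × 100 = 82.25%

82.25%


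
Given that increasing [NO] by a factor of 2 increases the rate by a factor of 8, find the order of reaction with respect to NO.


rate ∝ [NO]^n
2^n = 8 → n = 3
Order in NO: 3

3


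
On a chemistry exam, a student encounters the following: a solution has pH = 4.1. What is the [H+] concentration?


[H+] = 10^(-pH) = 10^(-4.1)
= 7.94×10^-5 M

7.94×10^-5 M


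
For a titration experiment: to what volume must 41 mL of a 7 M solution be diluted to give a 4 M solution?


C1V1 = C2V2
7 × 41 = 4 × V2
V2 = 287/4 = 71.75 mL

71.75 mL


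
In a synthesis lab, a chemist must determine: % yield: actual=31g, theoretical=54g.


% yield = actual/theoretical × 100
= 31/54 × 100
= 57.41%

57.41%


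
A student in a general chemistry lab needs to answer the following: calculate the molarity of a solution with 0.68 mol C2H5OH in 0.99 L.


M = n/V = 0.68/0.99 = 0.687 mol/L

0.687 M


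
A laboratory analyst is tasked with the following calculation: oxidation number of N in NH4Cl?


x + 4(+1) + (-1) = 0, so x = -3
Oxidation number: -3

-3


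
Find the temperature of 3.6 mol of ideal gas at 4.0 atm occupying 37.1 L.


PV = nRT  (R = 0.08206 L·atm/(mol·K))
T = PV/(nR) = 4.0×37.1/(3.6×0.08206)
= 148.40/0.295416
= 502.34 K

502.34 K


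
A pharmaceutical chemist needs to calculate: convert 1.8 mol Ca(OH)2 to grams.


M(Ca(OH)2) = 74.1 g/mol
mass = n × M = 1.8 × 74.1 = 133.38 g

133.38 g


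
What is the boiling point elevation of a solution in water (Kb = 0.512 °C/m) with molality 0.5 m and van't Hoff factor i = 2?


ΔTb = Kb × m × i
= 0.512 × 0.5 × 2
= 0.512 °C

0.512 °C


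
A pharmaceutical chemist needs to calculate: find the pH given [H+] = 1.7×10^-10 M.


pH = -log10([H+]) = -log10(1.7×10^-10)
= 10 - log10(1.7)
= 10 - 0.23
= 9.77

9.77


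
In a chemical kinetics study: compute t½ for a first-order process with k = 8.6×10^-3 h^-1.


t½ = ln2/k = 0.693147/(8.6×10^-3 h^-1)
= 80.60 h

80.60 h


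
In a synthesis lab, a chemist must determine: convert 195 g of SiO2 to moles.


M(SiO2) = 60.09 g/mol
n = mass/M = 195/60.09 = 3.2451 mol

3.2451 mol


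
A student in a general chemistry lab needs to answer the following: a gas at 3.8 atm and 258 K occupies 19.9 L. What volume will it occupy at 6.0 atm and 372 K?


P1V1/T1 = P2V2/T2
V2 = P1V1T2/(T1P2)
= 3.8×19.9×372/(258×6.0)
= 18.172 L

18.172 L


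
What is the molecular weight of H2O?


M(H2O) = 2×1.008 + 1×16.0
= 2.02 + 16.0
= 18.02 g/mol

18.02 g/mol


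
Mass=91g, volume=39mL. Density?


ρ = mass/volume
= 91/39
= 2.333 g/mL

2.333 g/mL


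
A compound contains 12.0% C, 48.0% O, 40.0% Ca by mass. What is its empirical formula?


Assume 100 g sample. Moles of each element:
  C: 12.0/12.01 = 0.999 mol
  O: 48.0/16.0 = 3.0 mol
  Ca: 40.0/40.08 = 0.998 mol
Divide by smallest (0.998):
  C: 0.999/0.998 = 1.0
  O: 3.0/0.998 = 3.01
  Ca: 0.998/0.998 = 1.0
Empirical formula: CaCO3

CaCO3


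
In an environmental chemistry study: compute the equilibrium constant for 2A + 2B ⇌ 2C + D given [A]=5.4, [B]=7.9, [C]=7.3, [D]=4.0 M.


Kc = [C]^2[D]/([A]^2[B]^2)
= (7.3^2 × 4.0^1)/(5.4^2 × 7.9^2)
= 213.16/1819.8756
= 0.1171

0.1171


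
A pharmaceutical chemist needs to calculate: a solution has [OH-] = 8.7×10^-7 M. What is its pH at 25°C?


pOH = -log10([OH-]) = -log10(8.7×10^-7)
= 7 - log10(8.7) = 6.06
pH = 14 - pOH = 14 - 6.06 = 7.94

7.94


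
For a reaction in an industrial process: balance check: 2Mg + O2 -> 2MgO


Equation: 2Mg + O2 -> 2MgO
Check atoms: Mg: 2=2, O: 2=2
Balanced

Yes, balanced


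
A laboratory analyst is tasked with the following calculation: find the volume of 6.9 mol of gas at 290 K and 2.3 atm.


PV = nRT  (R = 0.08206 L·atm/(mol·K))
V = nRT/P = 6.9×0.08206×290/2.3
= 71.392 L

71.392 L


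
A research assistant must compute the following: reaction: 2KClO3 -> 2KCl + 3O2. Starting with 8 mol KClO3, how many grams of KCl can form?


Mole ratio KCl:KClO3 = 2:2
n(KCl) = 8 × 2/2 = 8.000 mol
mass = 8.000 × 74.55 = 596.4 g

596.4 g


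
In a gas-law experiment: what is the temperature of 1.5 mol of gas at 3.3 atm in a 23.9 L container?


PV = nRT  (R = 0.08206 L·atm/(mol·K))
T = PV/(nR) = 3.3×23.9/(1.5×0.08206)
= 78.87/0.123090
= 640.75 K

640.75 K


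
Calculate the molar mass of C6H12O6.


M(C6H12O6) = 6×12.01 + 12×1.008 + 6×16.0
= 72.06 + 12.1 + 96.0
= 180.16 g/mol

180.16 g/mol


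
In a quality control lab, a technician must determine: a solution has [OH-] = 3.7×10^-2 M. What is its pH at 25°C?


pOH = -log10([OH-]) = -log10(3.7×10^-2)
= 2 - log10(3.7) = 1.43
pH = 14 - pOH = 14 - 1.43 = 12.57

12.57


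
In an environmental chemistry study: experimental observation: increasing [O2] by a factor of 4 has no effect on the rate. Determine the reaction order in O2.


rate ∝ [O2]^n
rate ∝ [O2]^0
Order in O2: 0

0


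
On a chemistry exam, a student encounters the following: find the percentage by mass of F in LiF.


M(LiF) = 1×6.94 + 1×19.0 = 25.94 g/mol
Mass of F = 1 × 19.0 = 19.00 g/mol
% F = 19.00/25.94 × 100 = 73.25%

73.25%


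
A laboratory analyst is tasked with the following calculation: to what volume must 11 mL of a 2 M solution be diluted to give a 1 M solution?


C1V1 = C2V2
2 × 11 = 1 × V2
V2 = 22/1 = 22.0 mL

22.0 mL


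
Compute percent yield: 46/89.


% yield = actual/theoretical × 100
= 46/89 × 100
= 51.69%

51.69%


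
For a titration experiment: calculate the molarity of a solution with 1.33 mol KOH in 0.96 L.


M = n/V = 1.33/0.96 = 1.385 mol/L

1.385 M


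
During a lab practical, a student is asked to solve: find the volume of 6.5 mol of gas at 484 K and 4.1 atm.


PV = nRT  (R = 0.08206 L·atm/(mol·K))
V = nRT/P = 6.5×0.08206×484/4.1
= 62.966 L

62.966 L


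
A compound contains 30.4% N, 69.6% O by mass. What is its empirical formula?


Assume 100 g sample. Moles of each element:
  N: 30.4/14.01 = 2.17 mol
  O: 69.6/16.0 = 4.35 mol
Divide by smallest (2.17):
  N: 2.17/2.17 = 1.0
  O: 4.35/2.17 = 2.0
Empirical formula: NO2

NO2


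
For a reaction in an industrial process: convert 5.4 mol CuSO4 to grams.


M(CuSO4) = 159.62 g/mol
mass = n × M = 5.4 × 159.62 = 861.95 g

861.95 g


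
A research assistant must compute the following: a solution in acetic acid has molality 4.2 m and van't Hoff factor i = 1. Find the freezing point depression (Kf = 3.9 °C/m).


ΔTf = Kf × m × i
= 3.9 × 4.2 × 1
= 16.38 °C

16.38 °C


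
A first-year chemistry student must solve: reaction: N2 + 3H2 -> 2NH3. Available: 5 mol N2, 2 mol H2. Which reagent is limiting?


Mole ratio available / coefficient:
  N2: 5/1 = 5.000
  H2: 2/3 = 0.667
Smaller ratio is limiting.

H2


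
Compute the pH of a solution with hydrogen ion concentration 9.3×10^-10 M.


pH = -log10([H+]) = -log10(9.3×10^-10)
= 10 - log10(9.3)
= 10 - 0.97
= 9.03

9.03


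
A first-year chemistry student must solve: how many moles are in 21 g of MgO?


M(MgO) = 40.31 g/mol
n = mass/M = 21/40.31 = 0.521 mol

0.521 mol


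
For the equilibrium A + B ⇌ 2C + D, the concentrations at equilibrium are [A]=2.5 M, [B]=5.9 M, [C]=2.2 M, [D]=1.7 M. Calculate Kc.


Kc = [C]^2[D]/([A][B])
= (2.2^2 × 1.7^1)/(2.5^1 × 5.9^1)
= 8.228/14.75
= 0.5578

0.5578


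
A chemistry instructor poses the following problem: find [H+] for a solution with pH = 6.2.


[H+] = 10^(-pH) = 10^(-6.2)
= 6.31×10^-7 M

6.31×10^-7 M


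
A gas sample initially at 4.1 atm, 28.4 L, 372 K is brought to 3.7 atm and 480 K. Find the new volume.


P1V1/T1 = P2V2/T2
V2 = P1V1T2/(T1P2)
= 4.1×28.4×480/(372×3.7)
= 40.607 L

40.607 L


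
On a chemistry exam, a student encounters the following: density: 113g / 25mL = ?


ρ = mass/volume
= 113/25
= 4.52 g/mL

4.52 g/mL


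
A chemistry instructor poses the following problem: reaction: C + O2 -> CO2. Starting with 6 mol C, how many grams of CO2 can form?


Mole ratio CO2:C = 1:1
n(CO2) = 6 × 1/1 = 6.000 mol
mass = 6.000 × 44.01 = 264.06 g

264.06 g


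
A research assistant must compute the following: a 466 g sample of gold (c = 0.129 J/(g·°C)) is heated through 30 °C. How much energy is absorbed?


q = mcΔT = 466 × 0.129 × 30
= 1803.42 J

1803.42 J


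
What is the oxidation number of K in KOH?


Group 1 metal: +1
Oxidation number: +1

+1


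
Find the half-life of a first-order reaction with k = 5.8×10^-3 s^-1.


t½ = ln2/k = 0.693147/(5.8×10^-3 s^-1)
= 119.5 s

119.5 s


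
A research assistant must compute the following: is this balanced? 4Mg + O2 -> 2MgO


Equation: 4Mg + O2 -> 2MgO
Check atoms: Mg: 4≠2, O: 2=2
Not balanced

No, not balanced


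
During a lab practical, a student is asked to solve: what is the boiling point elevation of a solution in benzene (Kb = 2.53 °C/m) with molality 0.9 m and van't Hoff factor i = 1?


ΔTb = Kb × m × i
= 2.53 × 0.9 × 1
= 2.277 °C

2.277 °C


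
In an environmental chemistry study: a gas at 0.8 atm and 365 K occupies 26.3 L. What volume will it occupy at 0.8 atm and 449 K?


P1V1/T1 = P2V2/T2
V2 = P1V1T2/(T1P2)
= 0.8×26.3×449/(365×0.8)
= 32.353 L

32.353 L


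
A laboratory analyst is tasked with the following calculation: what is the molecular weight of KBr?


M(KBr) = 1×39.1 + 1×79.9
= 39.1 + 79.9
= 119.0 g/mol

119.0 g/mol


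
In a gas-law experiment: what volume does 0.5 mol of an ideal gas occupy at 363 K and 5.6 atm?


PV = nRT  (R = 0.08206 L·atm/(mol·K))
V = nRT/P = 0.5×0.08206×363/5.6
= 2.66 L

2.66 L


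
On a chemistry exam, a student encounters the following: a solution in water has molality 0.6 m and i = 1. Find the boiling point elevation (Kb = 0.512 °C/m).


ΔTb = Kb × m × i
= 0.512 × 0.6 × 1
= 0.3072 °C

0.3072 °C


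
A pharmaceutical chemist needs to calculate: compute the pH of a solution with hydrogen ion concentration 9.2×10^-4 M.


pH = -log10([H+]) = -log10(9.2×10^-4)
= 4 - log10(9.2)
= 4 - 0.96
= 3.04

3.04


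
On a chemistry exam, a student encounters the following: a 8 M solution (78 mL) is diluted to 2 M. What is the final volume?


C1V1 = C2V2
8 × 78 = 2 × V2
V2 = 624/2 = 312.0 mL

312.0 mL


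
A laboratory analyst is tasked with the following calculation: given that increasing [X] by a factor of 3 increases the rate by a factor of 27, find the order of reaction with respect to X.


rate ∝ [X]^n
3^n = 27 → n = 3
Order in X: 3

3


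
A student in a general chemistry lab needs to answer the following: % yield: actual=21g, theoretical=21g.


% yield = actual/theoretical × 100
= 21/21 × 100
= 100.0%

100.0%


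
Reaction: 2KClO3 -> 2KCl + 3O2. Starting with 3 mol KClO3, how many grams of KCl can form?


Mole ratio KCl:KClO3 = 2:2
n(KCl) = 3 × 2/2 = 3.000 mol
mass = 3.000 × 74.55 = 223.65 g

223.65 g


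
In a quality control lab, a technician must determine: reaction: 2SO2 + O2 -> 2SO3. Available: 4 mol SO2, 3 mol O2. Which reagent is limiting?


Mole ratio available / coefficient:
  SO2: 4/2 = 2.000
  O2: 3/1 = 3.000
Smaller ratio is limiting.

SO2


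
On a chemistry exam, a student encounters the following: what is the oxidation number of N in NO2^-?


x + 2(-2) = -1, so x = +3
Oxidation number: +3

+3


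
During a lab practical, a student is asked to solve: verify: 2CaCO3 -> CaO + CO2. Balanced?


Equation: 2CaCO3 -> CaO + CO2
Check atoms: C: 2≠1, Ca: 2≠1, O: 6≠3
Not balanced

No, not balanced


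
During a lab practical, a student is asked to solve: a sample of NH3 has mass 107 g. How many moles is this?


M(NH3) = 17.03 g/mol
n = mass/M = 107/17.03 = 6.283 mol

6.283 mol


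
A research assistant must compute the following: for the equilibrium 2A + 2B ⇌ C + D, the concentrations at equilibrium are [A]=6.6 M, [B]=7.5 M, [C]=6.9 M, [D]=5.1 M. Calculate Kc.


Kc = [C][D]/([A]^2[B]^2)
= (6.9^1 × 5.1^1)/(6.6^2 × 7.5^2)
= 35.19/2450.25
= 0.01436

0.01436


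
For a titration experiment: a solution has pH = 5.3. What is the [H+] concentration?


[H+] = 10^(-pH) = 10^(-5.3)
= 5.01×10^-6 M

5.01×10^-6 M


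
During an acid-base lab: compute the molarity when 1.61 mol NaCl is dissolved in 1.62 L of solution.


M = n/V = 1.61/1.62 = 0.994 mol/L

0.994 M


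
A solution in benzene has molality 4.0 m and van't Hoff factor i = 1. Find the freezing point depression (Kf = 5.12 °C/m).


ΔTf = Kf × m × i
= 5.12 × 4.0 × 1
= 20.48 °C

20.48 °C


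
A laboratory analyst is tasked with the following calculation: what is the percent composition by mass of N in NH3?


M(NH3) = 1×14.01 + 3×1.008 = 17.034 g/mol
Mass of N = 1 × 14.01 = 14.01 g/mol
% N = 14.01/17.034 × 100 = 82.25%

82.25%


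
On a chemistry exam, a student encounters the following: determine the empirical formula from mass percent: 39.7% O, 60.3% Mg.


Assume 100 g sample. Moles of each element:
  O: 39.7/16.0 = 2.481 mol
  Mg: 60.3/24.31 = 2.48 mol
Divide by smallest (2.48):
  O: 2.481/2.48 = 1.0
  Mg: 2.48/2.48 = 1.0
Empirical formula: MgO

MgO


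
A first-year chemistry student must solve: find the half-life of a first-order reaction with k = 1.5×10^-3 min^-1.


t½ = ln2/k = 0.693147/(1.5×10^-3 min^-1)
= 462.1 min

462.1 min
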